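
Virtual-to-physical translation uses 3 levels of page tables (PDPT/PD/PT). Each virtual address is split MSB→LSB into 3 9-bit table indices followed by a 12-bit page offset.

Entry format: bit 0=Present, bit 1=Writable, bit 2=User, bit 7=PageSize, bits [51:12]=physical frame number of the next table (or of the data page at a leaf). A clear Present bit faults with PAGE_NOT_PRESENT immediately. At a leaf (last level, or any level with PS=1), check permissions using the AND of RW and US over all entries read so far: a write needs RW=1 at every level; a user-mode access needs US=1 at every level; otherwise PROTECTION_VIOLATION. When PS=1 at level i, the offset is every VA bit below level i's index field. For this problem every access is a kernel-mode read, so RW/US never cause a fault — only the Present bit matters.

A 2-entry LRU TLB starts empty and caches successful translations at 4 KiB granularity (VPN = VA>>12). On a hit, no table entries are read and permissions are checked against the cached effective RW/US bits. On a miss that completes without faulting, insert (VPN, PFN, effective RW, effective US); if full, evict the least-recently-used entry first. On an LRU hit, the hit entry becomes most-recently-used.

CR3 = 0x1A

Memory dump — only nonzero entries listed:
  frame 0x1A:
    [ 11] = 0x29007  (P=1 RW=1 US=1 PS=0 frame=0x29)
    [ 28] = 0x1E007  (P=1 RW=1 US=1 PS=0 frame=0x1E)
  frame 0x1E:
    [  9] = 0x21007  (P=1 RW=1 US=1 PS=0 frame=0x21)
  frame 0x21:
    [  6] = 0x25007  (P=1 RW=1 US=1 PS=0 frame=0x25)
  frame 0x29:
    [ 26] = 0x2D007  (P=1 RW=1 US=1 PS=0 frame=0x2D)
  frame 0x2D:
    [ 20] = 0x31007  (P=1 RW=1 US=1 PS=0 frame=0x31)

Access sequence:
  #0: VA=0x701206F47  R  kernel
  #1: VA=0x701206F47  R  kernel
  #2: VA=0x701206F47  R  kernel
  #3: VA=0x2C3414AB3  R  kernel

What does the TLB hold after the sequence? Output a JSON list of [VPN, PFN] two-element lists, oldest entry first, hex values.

Per-access translation:
#0 VA=0x701206F47 (r,kernel):
  [0] read 0x1A idx=28: raw=0x1E007 flags P=1 W=1 U=1 S=0
  [1] read 0x1E idx=9: raw=0x21007 flags P=1 W=1 U=1 S=0
  [2] read 0x21 idx=6: raw=0x25007 flags P=1 W=1 U=1 S=0
  → PA=0x25F47  (3 entries read)
#1 VA=0x701206F47 (r,kernel):
  TLB hit vpn=0x701206 → PA=0x25F47
#2 VA=0x701206F47 (r,kernel):
  TLB hit vpn=0x701206 → PA=0x25F47
#3 VA=0x2C3414AB3 (r,kernel):
  [0] read 0x1A idx=11: raw=0x29007 flags P=1 W=1 U=1 S=0
  [1] read 0x29 idx=26: raw=0x2D007 flags P=1 W=1 U=1 S=0
  [2] read 0x2D idx=20: raw=0x31007 flags P=1 W=1 U=1 S=0
  → PA=0x31AB3  (3 entries read)

TLB: [["0x701206", "0x25"], ["0x2C3414", "0x31"]]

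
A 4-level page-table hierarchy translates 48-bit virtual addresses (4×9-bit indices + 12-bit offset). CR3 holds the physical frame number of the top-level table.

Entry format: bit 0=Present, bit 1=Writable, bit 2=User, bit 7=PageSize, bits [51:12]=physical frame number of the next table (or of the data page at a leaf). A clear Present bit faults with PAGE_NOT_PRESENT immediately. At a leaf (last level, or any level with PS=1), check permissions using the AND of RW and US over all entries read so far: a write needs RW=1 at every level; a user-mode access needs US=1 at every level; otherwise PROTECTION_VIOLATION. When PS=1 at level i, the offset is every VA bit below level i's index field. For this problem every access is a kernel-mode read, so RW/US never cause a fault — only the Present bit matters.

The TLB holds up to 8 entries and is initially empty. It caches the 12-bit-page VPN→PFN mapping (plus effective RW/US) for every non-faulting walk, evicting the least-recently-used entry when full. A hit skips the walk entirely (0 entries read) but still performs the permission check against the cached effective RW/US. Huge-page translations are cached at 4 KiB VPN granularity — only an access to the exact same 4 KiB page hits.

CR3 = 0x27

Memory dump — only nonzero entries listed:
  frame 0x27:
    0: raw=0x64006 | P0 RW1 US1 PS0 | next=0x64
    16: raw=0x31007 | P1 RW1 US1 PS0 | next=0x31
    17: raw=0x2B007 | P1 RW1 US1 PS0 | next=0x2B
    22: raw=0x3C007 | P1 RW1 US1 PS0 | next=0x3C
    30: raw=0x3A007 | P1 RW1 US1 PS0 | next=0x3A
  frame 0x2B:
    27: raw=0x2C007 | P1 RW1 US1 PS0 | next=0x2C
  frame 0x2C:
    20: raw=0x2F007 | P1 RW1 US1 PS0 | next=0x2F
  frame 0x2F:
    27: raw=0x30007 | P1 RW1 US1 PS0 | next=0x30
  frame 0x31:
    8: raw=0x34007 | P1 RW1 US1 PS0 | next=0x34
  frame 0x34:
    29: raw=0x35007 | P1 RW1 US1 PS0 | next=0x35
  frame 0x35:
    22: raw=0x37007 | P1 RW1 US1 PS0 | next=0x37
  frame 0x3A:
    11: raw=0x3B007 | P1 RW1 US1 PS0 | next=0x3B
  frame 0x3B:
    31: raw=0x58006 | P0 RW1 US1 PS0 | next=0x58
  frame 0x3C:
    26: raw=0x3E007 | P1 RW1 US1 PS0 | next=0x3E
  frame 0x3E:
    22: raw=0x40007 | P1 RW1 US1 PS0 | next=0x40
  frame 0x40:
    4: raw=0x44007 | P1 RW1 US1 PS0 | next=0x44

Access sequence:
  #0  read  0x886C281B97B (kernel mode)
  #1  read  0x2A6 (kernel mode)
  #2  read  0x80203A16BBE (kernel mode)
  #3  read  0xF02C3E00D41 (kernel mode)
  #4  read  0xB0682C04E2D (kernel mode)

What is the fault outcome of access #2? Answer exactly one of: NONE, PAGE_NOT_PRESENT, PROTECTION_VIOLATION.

Per-access translation:
#0 VA=0x886C281B97B (r,kernel):
  [0] read 0x27 idx=17: raw=0x2B007 flags P=1 W=1 U=1 S=0
  [1] read 0x2B idx=27: raw=0x2C007 flags P=1 W=1 U=1 S=0
  [2] read 0x2C idx=20: raw=0x2F007 flags P=1 W=1 U=1 S=0
  [3] read 0x2F idx=27: raw=0x30007 flags P=1 W=1 U=1 S=0
  ✓ 0x3097B  — 4 lookups
#1 VA=0x2A6 (r,kernel):
  [0] read 0x27 idx=0: raw=0x64006 flags P=0 W=1 U=1 S=0
  ✗ PAGE_NOT_PRESENT  [1 reads]
#2 VA=0x80203A16BBE (r,kernel):
  [0] read 0x27 idx=16: raw=0x31007 flags P=1 W=1 U=1 S=0
  [1] read 0x31 idx=8: raw=0x34007 flags P=1 W=1 U=1 S=0
  [2] read 0x34 idx=29: raw=0x35007 flags P=1 W=1 U=1 S=0
  [3] read 0x35 idx=22: raw=0x37007 flags P=1 W=1 U=1 S=0
  ✓ 0x37BBE  — 4 lookups
#3 VA=0xF02C3E00D41 (r,kernel):
  [0] read 0x27 idx=30: raw=0x3A007 flags P=1 W=1 U=1 S=0
  [1] read 0x3A idx=11: raw=0x3B007 flags P=1 W=1 U=1 S=0
  [2] read 0x3B idx=31: raw=0x58006 flags P=0 W=1 U=1 S=0
  ✗ PAGE_NOT_PRESENT  [3 reads]
#4 VA=0xB0682C04E2D (r,kernel):
  [0] read 0x27 idx=22: raw=0x3C007 flags P=1 W=1 U=1 S=0
  [1] read 0x3C idx=26: raw=0x3E007 flags P=1 W=1 U=1 S=0
  [2] read 0x3E idx=22: raw=0x40007 flags P=1 W=1 U=1 S=0
  [3] read 0x40 idx=4: raw=0x44007 flags P=1 W=1 U=1 S=0
  ✓ 0x44E2D  — 4 lookups

Access #2 fault: NONE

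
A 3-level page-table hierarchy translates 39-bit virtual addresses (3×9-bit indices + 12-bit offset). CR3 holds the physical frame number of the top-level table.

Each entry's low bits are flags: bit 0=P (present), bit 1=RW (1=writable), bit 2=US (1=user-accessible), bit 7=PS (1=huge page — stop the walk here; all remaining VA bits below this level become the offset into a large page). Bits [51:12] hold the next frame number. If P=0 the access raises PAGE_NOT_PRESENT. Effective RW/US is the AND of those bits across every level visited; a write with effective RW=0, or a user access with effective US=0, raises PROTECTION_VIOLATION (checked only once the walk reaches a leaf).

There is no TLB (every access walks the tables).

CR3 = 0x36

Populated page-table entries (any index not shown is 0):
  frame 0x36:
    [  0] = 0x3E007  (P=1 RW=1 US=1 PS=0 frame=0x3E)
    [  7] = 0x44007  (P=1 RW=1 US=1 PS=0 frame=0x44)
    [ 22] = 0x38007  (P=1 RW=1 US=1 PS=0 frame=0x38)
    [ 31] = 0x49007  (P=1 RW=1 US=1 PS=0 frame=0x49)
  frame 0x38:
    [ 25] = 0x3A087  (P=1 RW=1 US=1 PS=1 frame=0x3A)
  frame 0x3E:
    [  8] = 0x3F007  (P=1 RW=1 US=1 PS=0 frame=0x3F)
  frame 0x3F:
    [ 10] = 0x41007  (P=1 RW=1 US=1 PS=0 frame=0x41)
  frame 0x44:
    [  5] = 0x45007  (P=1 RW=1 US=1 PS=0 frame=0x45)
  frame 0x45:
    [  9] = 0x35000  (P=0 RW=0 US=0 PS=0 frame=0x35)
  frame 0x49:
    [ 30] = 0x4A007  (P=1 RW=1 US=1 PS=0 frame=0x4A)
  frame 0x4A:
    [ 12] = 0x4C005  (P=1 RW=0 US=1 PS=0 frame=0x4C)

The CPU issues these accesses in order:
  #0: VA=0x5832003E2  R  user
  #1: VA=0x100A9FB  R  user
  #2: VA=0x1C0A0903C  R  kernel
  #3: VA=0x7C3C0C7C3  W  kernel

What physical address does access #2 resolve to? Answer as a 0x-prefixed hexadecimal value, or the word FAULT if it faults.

Per-access translation:
#0 VA=0x5832003E2 (r,user):
  lvl0: tbl 0x36, slot 22 ⇒ 0x38007 (P1/RW1/US1/PS0)
  lvl1: tbl 0x38, slot 25 ⇒ 0x3A087 (P1/RW1/US1/PS1)
  → PA=0x3A3E2 (huge @L1)  (2 entries read)
#1 VA=0x100A9FB (r,user):
  lvl0: tbl 0x36, slot 0 ⇒ 0x3E007 (P1/RW1/US1/PS0)
  lvl1: tbl 0x3E, slot 8 ⇒ 0x3F007 (P1/RW1/US1/PS0)
  lvl2: tbl 0x3F, slot 10 ⇒ 0x41007 (P1/RW1/US1/PS0)
  → PA=0x419FB  (3 entries read)
#2 VA=0x1C0A0903C (r,kernel):
  lvl0: tbl 0x36, slot 7 ⇒ 0x44007 (P1/RW1/US1/PS0)
  lvl1: tbl 0x44, slot 5 ⇒ 0x45007 (P1/RW1/US1/PS0)
  lvl2: tbl 0x45, slot 9 ⇒ 0x35000 (P0/RW0/US0/PS0)
  → PAGE_NOT_PRESENT  (3 entries read)
#3 VA=0x7C3C0C7C3 (w,kernel):
  lvl0: tbl 0x36, slot 31 ⇒ 0x49007 (P1/RW1/US1/PS0)
  lvl1: tbl 0x49, slot 30 ⇒ 0x4A007 (P1/RW1/US1/PS0)
  lvl2: tbl 0x4A, slot 12 ⇒ 0x4C005 (P1/RW0/US1/PS0)
  → PROTECTION_VIOLATION  (3 entries read)

Access #2 PA: FAULT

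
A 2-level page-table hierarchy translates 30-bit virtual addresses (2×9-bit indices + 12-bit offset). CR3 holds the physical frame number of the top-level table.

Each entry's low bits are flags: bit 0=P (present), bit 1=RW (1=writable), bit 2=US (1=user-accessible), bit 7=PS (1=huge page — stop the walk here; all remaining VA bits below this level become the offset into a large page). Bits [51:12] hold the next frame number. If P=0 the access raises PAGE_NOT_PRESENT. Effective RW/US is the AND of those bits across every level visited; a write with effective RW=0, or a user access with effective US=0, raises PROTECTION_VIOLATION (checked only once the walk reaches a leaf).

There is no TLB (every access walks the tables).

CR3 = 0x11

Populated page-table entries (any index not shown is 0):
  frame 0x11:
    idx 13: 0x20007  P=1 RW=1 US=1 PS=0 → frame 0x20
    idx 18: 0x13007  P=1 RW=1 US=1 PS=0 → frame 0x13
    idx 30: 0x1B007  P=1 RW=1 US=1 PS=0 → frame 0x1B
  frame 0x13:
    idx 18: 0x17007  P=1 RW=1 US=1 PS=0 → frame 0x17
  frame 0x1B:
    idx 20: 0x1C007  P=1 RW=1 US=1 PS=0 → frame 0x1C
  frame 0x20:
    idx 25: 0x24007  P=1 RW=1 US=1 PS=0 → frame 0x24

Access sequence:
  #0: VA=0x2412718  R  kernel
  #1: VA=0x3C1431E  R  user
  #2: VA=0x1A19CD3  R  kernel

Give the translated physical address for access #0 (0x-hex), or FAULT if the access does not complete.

Walk each access:
#0 VA=0x2412718 (r,kernel):
  L0 @0x11[18] → 0x13007  P=1,RW=1,US=1,PS=0
  L1 @0x13[18] → 0x17007  P=1,RW=1,US=1,PS=0
  ⇒ phys 0x17718  [2 reads]
#1 VA=0x3C1431E (r,user):
  L0 @0x11[30] → 0x1B007  P=1,RW=1,US=1,PS=0
  L1 @0x1B[20] → 0x1C007  P=1,RW=1,US=1,PS=0
  ⇒ phys 0x1C31E  [2 reads]
#2 VA=0x1A19CD3 (r,kernel):
  L0 @0x11[13] → 0x20007  P=1,RW=1,US=1,PS=0
  L1 @0x20[25] → 0x24007  P=1,RW=1,US=1,PS=0
  ⇒ phys 0x24CD3  [2 reads]

Access #0 PA: 0x17718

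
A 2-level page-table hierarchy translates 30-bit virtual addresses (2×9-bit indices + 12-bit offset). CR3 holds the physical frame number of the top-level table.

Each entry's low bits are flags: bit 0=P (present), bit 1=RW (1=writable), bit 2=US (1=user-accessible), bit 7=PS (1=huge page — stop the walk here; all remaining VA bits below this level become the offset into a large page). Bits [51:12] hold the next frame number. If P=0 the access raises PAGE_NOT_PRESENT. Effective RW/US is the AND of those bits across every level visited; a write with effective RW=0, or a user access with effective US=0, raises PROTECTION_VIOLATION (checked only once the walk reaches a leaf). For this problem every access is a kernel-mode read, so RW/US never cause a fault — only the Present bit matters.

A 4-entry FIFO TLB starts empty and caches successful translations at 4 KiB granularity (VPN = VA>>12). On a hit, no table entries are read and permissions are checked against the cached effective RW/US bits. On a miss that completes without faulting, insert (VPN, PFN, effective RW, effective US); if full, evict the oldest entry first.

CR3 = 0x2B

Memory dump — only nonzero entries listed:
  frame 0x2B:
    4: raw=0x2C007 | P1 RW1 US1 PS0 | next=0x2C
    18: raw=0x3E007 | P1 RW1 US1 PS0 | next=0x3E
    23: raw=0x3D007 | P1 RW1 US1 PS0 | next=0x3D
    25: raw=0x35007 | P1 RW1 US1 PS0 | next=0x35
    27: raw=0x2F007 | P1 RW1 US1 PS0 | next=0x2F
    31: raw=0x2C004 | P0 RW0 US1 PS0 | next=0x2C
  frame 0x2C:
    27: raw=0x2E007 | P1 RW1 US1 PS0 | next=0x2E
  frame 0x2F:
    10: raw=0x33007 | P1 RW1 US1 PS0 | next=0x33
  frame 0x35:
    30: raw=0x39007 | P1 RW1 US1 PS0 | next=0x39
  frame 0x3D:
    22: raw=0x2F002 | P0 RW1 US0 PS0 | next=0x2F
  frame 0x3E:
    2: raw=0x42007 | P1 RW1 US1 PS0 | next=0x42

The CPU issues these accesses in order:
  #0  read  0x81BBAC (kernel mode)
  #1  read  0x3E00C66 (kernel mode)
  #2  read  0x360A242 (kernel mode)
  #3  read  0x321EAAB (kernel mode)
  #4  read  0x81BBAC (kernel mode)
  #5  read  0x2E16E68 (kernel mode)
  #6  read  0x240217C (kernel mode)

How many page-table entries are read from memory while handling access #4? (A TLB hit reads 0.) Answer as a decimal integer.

Walk each access:
#0 VA=0x81BBAC (r,kernel):
  L0: frame=0x2B idx=4 entry=0x2C007 [P=1 RW=1 US=1 PS=0]
  L1: frame=0x2C idx=27 entry=0x2E007 [P=1 RW=1 US=1 PS=0]
  ✓ 0x2EBAC  — 2 lookups
#1 VA=0x3E00C66 (r,kernel):
  L0: frame=0x2B idx=31 entry=0x2C004 [P=0 RW=0 US=1 PS=0]
  → PAGE_NOT_PRESENT  (1 entries read)
#2 VA=0x360A242 (r,kernel):
  L0: frame=0x2B idx=27 entry=0x2F007 [P=1 RW=1 US=1 PS=0]
  L1: frame=0x2F idx=10 entry=0x33007 [P=1 RW=1 US=1 PS=0]
  ✓ 0x33242  — 2 lookups
#3 VA=0x321EAAB (r,kernel):
  L0: frame=0x2B idx=25 entry=0x35007 [P=1 RW=1 US=1 PS=0]
  L1: frame=0x35 idx=30 entry=0x39007 [P=1 RW=1 US=1 PS=0]
  ✓ 0x39AAB  — 2 lookups
#4 VA=0x81BBAC (r,kernel):
  TLB hit vpn=0x81B → PA=0x2EBAC
#5 VA=0x2E16E68 (r,kernel):
  L0: frame=0x2B idx=23 entry=0x3D007 [P=1 RW=1 US=1 PS=0]
  L1: frame=0x3D idx=22 entry=0x2F002 [P=0 RW=1 US=0 PS=0]
  → PAGE_NOT_PRESENT  (2 entries read)
#6 VA=0x240217C (r,kernel):
  L0: frame=0x2B idx=18 entry=0x3E007 [P=1 RW=1 US=1 PS=0]
  L1: frame=0x3E idx=2 entry=0x42007 [P=1 RW=1 US=1 PS=0]
  ✓ 0x4217C  — 2 lookups

Entries read for #4: 0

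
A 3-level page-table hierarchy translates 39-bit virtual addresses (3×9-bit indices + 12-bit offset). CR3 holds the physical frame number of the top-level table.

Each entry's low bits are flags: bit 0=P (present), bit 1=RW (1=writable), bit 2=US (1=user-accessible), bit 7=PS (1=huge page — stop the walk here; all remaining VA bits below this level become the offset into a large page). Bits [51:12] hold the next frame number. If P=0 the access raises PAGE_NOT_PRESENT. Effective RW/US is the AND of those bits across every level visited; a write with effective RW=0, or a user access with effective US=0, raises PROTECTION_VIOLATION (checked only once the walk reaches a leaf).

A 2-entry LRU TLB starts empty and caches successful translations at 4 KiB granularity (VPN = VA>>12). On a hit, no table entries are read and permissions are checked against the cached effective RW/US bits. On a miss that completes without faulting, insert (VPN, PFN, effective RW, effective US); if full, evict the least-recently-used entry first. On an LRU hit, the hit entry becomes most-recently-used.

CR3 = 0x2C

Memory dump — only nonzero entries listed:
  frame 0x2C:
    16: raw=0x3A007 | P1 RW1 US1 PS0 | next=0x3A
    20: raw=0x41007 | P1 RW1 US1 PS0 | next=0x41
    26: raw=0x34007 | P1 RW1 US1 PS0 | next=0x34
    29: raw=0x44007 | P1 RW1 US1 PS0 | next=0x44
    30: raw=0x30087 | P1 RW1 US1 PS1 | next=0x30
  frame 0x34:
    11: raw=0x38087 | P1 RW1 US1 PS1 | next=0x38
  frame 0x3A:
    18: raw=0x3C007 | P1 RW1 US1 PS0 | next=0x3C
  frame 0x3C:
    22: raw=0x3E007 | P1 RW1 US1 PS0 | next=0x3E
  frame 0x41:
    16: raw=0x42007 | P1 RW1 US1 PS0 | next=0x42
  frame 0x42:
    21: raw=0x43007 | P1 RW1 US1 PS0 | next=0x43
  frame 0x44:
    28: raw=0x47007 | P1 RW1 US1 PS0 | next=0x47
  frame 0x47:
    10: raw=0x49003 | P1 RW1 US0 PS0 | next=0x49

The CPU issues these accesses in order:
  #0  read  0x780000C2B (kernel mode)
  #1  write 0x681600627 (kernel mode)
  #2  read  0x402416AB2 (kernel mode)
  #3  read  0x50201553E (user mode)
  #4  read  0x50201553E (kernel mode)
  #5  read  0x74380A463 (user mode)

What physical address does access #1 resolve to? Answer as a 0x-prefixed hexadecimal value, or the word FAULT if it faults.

Walk each access:
#0 VA=0x780000C2B (r,kernel):
  L0 @0x2C[30] → 0x30087  P=1,RW=1,US=1,PS=1
  ✓ 0x30C2B (huge @L0)  — 1 lookups
#1 VA=0x681600627 (w,kernel):
  L0 @0x2C[26] → 0x34007  P=1,RW=1,US=1,PS=0
  L1 @0x34[11] → 0x38087  P=1,RW=1,US=1,PS=1
  ✓ 0x38627 (huge @L1)  — 2 lookups
#2 VA=0x402416AB2 (r,kernel):
  L0 @0x2C[16] → 0x3A007  P=1,RW=1,US=1,PS=0
  L1 @0x3A[18] → 0x3C007  P=1,RW=1,US=1,PS=0
  L2 @0x3C[22] → 0x3E007  P=1,RW=1,US=1,PS=0
  ✓ 0x3EAB2  — 3 lookups
#3 VA=0x50201553E (r,user):
  L0 @0x2C[20] → 0x41007  P=1,RW=1,US=1,PS=0
  L1 @0x41[16] → 0x42007  P=1,RW=1,US=1,PS=0
  L2 @0x42[21] → 0x43007  P=1,RW=1,US=1,PS=0
  ✓ 0x4353E  — 3 lookups
#4 VA=0x50201553E (r,kernel):
  TLB hit vpn=0x502015 → PA=0x4353E
#5 VA=0x74380A463 (r,user):
  L0 @0x2C[29] → 0x44007  P=1,RW=1,US=1,PS=0
  L1 @0x44[28] → 0x47007  P=1,RW=1,US=1,PS=0
  L2 @0x47[10] → 0x49003  P=1,RW=1,US=0,PS=0
  → PROTECTION_VIOLATION  (3 entries read)

Access #1 PA: 0x38627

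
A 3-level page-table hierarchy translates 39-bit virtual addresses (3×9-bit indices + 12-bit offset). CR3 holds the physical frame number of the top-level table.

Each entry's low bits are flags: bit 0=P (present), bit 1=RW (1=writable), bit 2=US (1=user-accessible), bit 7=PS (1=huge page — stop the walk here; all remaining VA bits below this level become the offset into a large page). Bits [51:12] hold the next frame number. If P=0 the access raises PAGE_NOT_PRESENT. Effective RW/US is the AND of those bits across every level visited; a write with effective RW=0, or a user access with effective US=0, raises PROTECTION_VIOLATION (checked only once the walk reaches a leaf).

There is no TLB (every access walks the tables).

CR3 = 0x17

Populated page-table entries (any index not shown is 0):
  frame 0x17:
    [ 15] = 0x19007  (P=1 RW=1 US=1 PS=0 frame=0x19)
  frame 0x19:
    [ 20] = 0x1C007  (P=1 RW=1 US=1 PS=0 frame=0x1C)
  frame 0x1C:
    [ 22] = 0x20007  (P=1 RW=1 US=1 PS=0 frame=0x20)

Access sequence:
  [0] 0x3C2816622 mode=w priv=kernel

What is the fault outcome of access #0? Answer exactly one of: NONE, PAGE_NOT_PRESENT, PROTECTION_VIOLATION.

Walk each access:
#0 VA=0x3C2816622 (w,kernel):
  L0: frame=0x17 idx=15 entry=0x19007 [P=1 RW=1 US=1 PS=0]
  L1: frame=0x19 idx=20 entry=0x1C007 [P=1 RW=1 US=1 PS=0]
  L2: frame=0x1C idx=22 entry=0x20007 [P=1 RW=1 US=1 PS=0]
  ✓ 0x20622  — 3 lookups

Access #0 fault: NONE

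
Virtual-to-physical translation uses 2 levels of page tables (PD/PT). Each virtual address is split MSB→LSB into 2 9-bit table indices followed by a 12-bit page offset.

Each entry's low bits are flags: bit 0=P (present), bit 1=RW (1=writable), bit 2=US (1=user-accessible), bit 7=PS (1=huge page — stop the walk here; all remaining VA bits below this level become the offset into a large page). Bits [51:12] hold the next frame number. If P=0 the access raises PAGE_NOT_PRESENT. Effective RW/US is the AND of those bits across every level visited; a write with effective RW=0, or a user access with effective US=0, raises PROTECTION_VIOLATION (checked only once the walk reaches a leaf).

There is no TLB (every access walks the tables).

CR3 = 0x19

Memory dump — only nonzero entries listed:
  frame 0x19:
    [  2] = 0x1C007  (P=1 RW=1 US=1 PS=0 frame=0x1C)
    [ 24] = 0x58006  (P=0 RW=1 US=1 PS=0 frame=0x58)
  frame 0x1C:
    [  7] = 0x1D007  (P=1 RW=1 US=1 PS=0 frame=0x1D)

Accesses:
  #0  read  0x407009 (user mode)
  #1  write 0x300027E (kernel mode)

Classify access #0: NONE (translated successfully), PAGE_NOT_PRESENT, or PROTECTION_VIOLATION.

Walk each access:
#0 VA=0x407009 (r,user):
  [0] read 0x19 idx=2: raw=0x1C007 flags P=1 W=1 U=1 S=0
  [1] read 0x1C idx=7: raw=0x1D007 flags P=1 W=1 U=1 S=0
  ⇒ phys 0x1D009  [2 reads]
#1 VA=0x300027E (w,kernel):
  [0] read 0x19 idx=24: raw=0x58006 flags P=0 W=1 U=1 S=0
  ⇒ fault: PAGE_NOT_PRESENT  — 1 lookups

Access #0 fault: NONE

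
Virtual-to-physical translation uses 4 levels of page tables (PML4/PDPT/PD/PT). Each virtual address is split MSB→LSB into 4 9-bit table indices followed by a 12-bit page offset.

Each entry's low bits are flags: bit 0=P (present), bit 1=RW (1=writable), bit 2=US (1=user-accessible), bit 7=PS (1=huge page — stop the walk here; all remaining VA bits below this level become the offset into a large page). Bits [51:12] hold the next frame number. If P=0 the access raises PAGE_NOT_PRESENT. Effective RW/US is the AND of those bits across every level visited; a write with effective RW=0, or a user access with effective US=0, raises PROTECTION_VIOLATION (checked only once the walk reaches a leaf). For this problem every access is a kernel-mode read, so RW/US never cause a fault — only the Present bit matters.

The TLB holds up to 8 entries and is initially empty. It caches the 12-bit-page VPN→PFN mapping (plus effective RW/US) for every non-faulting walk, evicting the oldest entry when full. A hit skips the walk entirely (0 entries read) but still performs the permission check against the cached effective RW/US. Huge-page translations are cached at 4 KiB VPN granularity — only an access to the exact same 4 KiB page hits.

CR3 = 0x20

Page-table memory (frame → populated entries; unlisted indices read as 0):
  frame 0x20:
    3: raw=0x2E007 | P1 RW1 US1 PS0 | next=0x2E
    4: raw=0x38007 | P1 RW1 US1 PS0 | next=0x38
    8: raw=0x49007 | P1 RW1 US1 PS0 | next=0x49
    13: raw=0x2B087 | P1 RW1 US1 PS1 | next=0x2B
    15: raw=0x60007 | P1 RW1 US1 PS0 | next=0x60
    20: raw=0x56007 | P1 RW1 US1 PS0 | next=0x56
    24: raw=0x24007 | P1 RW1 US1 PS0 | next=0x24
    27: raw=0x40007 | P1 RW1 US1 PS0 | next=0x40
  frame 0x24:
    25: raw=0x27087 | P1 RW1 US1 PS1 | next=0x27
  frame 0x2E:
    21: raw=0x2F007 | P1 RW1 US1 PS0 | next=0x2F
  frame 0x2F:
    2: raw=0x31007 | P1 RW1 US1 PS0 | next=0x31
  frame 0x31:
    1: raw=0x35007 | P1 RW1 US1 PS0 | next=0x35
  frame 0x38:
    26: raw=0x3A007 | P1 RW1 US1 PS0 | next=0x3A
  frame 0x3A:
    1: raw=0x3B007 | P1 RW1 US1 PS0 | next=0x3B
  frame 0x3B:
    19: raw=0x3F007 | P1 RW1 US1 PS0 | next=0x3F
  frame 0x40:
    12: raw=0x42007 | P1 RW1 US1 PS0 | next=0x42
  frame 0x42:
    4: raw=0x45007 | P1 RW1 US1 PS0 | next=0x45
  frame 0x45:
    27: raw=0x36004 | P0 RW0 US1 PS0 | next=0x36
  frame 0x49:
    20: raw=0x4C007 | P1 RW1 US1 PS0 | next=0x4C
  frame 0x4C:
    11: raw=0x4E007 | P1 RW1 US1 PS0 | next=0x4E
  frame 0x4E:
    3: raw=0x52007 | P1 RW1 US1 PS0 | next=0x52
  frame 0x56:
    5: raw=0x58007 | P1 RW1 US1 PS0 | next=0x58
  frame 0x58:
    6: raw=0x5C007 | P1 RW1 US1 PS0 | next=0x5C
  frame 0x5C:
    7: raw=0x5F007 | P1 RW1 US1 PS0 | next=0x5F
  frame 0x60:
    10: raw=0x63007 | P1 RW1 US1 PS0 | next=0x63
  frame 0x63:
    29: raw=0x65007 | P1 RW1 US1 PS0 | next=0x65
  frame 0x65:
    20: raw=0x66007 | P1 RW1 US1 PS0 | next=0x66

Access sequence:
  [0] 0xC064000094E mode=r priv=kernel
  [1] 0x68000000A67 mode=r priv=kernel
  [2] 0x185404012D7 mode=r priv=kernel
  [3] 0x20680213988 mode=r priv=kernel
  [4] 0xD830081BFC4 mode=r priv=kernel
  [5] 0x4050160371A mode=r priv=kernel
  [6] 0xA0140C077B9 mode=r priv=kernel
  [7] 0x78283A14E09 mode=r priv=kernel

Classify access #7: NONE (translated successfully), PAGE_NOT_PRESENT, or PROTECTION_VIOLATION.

Trace:
#0 VA=0xC064000094E (r,kernel):
  L0: frame=0x20 idx=24 entry=0x24007 [P=1 RW=1 US=1 PS=0]
  L1: frame=0x24 idx=25 entry=0x27087 [P=1 RW=1 US=1 PS=1]
  ⇒ phys 0x2794E (huge @L1)  [2 reads]
#1 VA=0x68000000A67 (r,kernel):
  L0: frame=0x20 idx=13 entry=0x2B087 [P=1 RW=1 US=1 PS=1]
  ⇒ phys 0x2BA67 (huge @L0)  [1 reads]
#2 VA=0x185404012D7 (r,kernel):
  L0: frame=0x20 idx=3 entry=0x2E007 [P=1 RW=1 US=1 PS=0]
  L1: frame=0x2E idx=21 entry=0x2F007 [P=1 RW=1 US=1 PS=0]
  L2: frame=0x2F idx=2 entry=0x31007 [P=1 RW=1 US=1 PS=0]
  L3: frame=0x31 idx=1 entry=0x35007 [P=1 RW=1 US=1 PS=0]
  ⇒ phys 0x352D7  [4 reads]
#3 VA=0x20680213988 (r,kernel):
  L0: frame=0x20 idx=4 entry=0x38007 [P=1 RW=1 US=1 PS=0]
  L1: frame=0x38 idx=26 entry=0x3A007 [P=1 RW=1 US=1 PS=0]
  L2: frame=0x3A idx=1 entry=0x3B007 [P=1 RW=1 US=1 PS=0]
  L3: frame=0x3B idx=19 entry=0x3F007 [P=1 RW=1 US=1 PS=0]
  ⇒ phys 0x3F988  [4 reads]
#4 VA=0xD830081BFC4 (r,kernel):
  L0: frame=0x20 idx=27 entry=0x40007 [P=1 RW=1 US=1 PS=0]
  L1: frame=0x40 idx=12 entry=0x42007 [P=1 RW=1 US=1 PS=0]
  L2: frame=0x42 idx=4 entry=0x45007 [P=1 RW=1 US=1 PS=0]
  L3: frame=0x45 idx=27 entry=0x36004 [P=0 RW=0 US=1 PS=0]
  → PAGE_NOT_PRESENT  (4 entries read)
#5 VA=0x4050160371A (r,kernel):
  L0: frame=0x20 idx=8 entry=0x49007 [P=1 RW=1 US=1 PS=0]
  L1: frame=0x49 idx=20 entry=0x4C007 [P=1 RW=1 US=1 PS=0]
  L2: frame=0x4C idx=11 entry=0x4E007 [P=1 RW=1 US=1 PS=0]
  L3: frame=0x4E idx=3 entry=0x52007 [P=1 RW=1 US=1 PS=0]
  ⇒ phys 0x5271A  [4 reads]
#6 VA=0xA0140C077B9 (r,kernel):
  L0: frame=0x20 idx=20 entry=0x56007 [P=1 RW=1 US=1 PS=0]
  L1: frame=0x56 idx=5 entry=0x58007 [P=1 RW=1 US=1 PS=0]
  L2: frame=0x58 idx=6 entry=0x5C007 [P=1 RW=1 US=1 PS=0]
  L3: frame=0x5C idx=7 entry=0x5F007 [P=1 RW=1 US=1 PS=0]
  ⇒ phys 0x5F7B9  [4 reads]
#7 VA=0x78283A14E09 (r,kernel):
  L0: frame=0x20 idx=15 entry=0x60007 [P=1 RW=1 US=1 PS=0]
  L1: frame=0x60 idx=10 entry=0x63007 [P=1 RW=1 US=1 PS=0]
  L2: frame=0x63 idx=29 entry=0x65007 [P=1 RW=1 US=1 PS=0]
  L3: frame=0x65 idx=20 entry=0x66007 [P=1 RW=1 US=1 PS=0]
  ⇒ phys 0x66E09  [4 reads]

Access #7 fault: NONE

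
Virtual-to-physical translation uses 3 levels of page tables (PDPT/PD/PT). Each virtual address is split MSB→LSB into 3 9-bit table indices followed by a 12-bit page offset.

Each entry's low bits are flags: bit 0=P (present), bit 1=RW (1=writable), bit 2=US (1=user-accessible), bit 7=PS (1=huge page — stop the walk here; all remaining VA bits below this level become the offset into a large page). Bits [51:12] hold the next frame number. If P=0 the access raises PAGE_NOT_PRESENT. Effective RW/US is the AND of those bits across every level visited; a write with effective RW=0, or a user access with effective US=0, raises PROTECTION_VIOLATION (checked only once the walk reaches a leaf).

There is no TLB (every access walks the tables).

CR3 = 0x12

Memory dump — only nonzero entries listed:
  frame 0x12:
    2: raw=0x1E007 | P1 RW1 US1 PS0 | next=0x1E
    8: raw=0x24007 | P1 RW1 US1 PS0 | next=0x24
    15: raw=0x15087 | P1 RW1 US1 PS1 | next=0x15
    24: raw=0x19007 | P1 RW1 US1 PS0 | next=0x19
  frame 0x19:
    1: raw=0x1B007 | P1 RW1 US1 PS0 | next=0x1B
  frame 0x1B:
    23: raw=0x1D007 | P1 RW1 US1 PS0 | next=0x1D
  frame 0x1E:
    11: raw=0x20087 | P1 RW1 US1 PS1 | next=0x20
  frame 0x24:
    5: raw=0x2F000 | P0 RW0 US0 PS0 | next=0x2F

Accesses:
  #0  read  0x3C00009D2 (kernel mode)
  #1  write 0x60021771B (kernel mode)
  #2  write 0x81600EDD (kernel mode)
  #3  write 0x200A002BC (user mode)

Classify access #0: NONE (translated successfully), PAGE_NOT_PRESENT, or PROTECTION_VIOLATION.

Per-access translation:
#0 VA=0x3C00009D2 (r,kernel):
  L0 @0x12[15] → 0x15087  P=1,RW=1,US=1,PS=1
  ⇒ phys 0x159D2 (huge @L0)  [1 reads]
#1 VA=0x60021771B (w,kernel):
  L0 @0x12[24] → 0x19007  P=1,RW=1,US=1,PS=0
  L1 @0x19[1] → 0x1B007  P=1,RW=1,US=1,PS=0
  L2 @0x1B[23] → 0x1D007  P=1,RW=1,US=1,PS=0
  ⇒ phys 0x1D71B  [3 reads]
#2 VA=0x81600EDD (w,kernel):
  L0 @0x12[2] → 0x1E007  P=1,RW=1,US=1,PS=0
  L1 @0x1E[11] → 0x20087  P=1,RW=1,US=1,PS=1
  ⇒ phys 0x20EDD (huge @L1)  [2 reads]
#3 VA=0x200A002BC (w,user):
  L0 @0x12[8] → 0x24007  P=1,RW=1,US=1,PS=0
  L1 @0x24[5] → 0x2F000  P=0,RW=0,US=0,PS=0
  → PAGE_NOT_PRESENT  (2 entries read)

Access #0 fault: NONE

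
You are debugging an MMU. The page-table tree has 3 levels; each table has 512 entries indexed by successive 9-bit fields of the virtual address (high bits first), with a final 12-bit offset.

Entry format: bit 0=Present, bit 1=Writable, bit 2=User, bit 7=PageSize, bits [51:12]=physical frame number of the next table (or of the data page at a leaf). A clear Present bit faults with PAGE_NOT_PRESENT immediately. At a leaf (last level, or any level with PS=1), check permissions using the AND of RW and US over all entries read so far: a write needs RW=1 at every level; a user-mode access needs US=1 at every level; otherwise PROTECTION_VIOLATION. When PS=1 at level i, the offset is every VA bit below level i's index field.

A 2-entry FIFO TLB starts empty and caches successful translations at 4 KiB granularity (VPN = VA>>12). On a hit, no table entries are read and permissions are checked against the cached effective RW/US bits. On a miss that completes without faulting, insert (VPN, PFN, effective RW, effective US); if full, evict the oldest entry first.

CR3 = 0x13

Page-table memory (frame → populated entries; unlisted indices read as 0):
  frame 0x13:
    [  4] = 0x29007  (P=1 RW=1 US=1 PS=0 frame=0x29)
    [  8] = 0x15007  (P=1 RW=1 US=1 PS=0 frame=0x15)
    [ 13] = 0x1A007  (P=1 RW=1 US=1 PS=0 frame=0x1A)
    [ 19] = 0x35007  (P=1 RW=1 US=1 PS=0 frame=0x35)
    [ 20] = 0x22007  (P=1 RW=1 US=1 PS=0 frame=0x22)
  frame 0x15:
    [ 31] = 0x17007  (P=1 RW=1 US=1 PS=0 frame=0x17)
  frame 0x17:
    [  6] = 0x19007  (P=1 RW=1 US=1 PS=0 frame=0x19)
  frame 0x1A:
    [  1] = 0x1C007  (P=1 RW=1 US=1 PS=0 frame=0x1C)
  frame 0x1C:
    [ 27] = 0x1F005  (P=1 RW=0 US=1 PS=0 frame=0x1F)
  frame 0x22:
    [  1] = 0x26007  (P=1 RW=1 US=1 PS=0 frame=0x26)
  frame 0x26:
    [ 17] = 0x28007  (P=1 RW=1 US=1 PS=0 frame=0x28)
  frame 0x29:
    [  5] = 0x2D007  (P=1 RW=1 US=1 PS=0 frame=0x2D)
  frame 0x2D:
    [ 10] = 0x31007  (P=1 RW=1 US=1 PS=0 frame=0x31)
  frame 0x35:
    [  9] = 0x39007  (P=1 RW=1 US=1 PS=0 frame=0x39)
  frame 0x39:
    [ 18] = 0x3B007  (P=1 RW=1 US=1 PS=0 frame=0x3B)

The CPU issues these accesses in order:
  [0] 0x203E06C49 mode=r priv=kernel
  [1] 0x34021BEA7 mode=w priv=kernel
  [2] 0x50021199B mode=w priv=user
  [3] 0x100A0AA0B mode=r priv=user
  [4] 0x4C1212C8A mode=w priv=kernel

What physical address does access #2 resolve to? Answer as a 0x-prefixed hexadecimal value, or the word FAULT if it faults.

Per-access translation:
#0 VA=0x203E06C49 (r,kernel):
  lvl0: tbl 0x13, slot 8 ⇒ 0x15007 (P1/RW1/US1/PS0)
  lvl1: tbl 0x15, slot 31 ⇒ 0x17007 (P1/RW1/US1/PS0)
  lvl2: tbl 0x17, slot 6 ⇒ 0x19007 (P1/RW1/US1/PS0)
  ⇒ phys 0x19C49  [3 reads]
#1 VA=0x34021BEA7 (w,kernel):
  lvl0: tbl 0x13, slot 13 ⇒ 0x1A007 (P1/RW1/US1/PS0)
  lvl1: tbl 0x1A, slot 1 ⇒ 0x1C007 (P1/RW1/US1/PS0)
  lvl2: tbl 0x1C, slot 27 ⇒ 0x1F005 (P1/RW0/US1/PS0)
  → PROTECTION_VIOLATION  (3 entries read)
#2 VA=0x50021199B (w,user):
  lvl0: tbl 0x13, slot 20 ⇒ 0x22007 (P1/RW1/US1/PS0)
  lvl1: tbl 0x22, slot 1 ⇒ 0x26007 (P1/RW1/US1/PS0)
  lvl2: tbl 0x26, slot 17 ⇒ 0x28007 (P1/RW1/US1/PS0)
  ⇒ phys 0x2899B  [3 reads]
#3 VA=0x100A0AA0B (r,user):
  lvl0: tbl 0x13, slot 4 ⇒ 0x29007 (P1/RW1/US1/PS0)
  lvl1: tbl 0x29, slot 5 ⇒ 0x2D007 (P1/RW1/US1/PS0)
  lvl2: tbl 0x2D, slot 10 ⇒ 0x31007 (P1/RW1/US1/PS0)
  ⇒ phys 0x31A0B  [3 reads]
#4 VA=0x4C1212C8A (w,kernel):
  lvl0: tbl 0x13, slot 19 ⇒ 0x35007 (P1/RW1/US1/PS0)
  lvl1: tbl 0x35, slot 9 ⇒ 0x39007 (P1/RW1/US1/PS0)
  lvl2: tbl 0x39, slot 18 ⇒ 0x3B007 (P1/RW1/US1/PS0)
  ⇒ phys 0x3BC8A  [3 reads]

Access #2 PA: 0x2899B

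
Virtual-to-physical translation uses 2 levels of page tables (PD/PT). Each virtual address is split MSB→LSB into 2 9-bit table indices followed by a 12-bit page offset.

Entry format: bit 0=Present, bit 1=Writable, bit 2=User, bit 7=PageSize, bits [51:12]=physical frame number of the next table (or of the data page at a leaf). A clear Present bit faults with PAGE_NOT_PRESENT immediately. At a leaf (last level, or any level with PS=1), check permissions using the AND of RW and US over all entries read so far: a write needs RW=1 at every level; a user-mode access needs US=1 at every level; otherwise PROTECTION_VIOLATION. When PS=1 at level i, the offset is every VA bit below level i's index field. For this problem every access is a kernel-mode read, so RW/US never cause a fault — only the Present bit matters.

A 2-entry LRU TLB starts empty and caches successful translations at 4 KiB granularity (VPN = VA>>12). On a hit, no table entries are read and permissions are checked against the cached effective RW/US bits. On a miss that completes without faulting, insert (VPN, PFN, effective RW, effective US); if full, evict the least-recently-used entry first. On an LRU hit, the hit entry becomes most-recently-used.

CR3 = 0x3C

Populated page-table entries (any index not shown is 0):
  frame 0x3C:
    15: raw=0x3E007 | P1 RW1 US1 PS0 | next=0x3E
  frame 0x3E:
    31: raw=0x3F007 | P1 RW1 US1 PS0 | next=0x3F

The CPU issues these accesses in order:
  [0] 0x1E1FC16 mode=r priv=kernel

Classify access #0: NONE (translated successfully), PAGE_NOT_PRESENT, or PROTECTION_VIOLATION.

Per-access translation:
#0 VA=0x1E1FC16 (r,kernel):
  [0] read 0x3C idx=15: raw=0x3E007 flags P=1 W=1 U=1 S=0
  [1] read 0x3E idx=31: raw=0x3F007 flags P=1 W=1 U=1 S=0
  ✓ 0x3FC16  — 2 lookups

Access #0 fault: NONE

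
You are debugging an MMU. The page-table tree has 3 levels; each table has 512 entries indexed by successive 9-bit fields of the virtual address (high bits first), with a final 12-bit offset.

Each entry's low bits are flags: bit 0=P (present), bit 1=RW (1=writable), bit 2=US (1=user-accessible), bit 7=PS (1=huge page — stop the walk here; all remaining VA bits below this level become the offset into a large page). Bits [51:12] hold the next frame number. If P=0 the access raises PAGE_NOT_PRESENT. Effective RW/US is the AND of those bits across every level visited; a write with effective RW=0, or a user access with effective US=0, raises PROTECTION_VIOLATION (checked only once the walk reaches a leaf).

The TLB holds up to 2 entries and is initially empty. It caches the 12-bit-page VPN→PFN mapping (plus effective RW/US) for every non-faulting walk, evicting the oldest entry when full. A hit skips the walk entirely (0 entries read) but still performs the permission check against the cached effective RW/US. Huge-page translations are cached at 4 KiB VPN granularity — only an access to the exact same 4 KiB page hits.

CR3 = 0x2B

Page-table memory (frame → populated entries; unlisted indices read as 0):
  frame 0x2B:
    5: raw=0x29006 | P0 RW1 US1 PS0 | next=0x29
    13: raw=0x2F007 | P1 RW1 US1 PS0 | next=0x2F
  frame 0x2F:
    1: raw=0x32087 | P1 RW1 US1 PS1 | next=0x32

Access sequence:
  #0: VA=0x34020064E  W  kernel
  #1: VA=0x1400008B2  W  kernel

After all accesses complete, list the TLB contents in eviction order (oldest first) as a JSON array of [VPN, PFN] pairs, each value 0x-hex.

Per-access translation:
#0 VA=0x34020064E (w,kernel):
  lvl0: tbl 0x2B, slot 13 ⇒ 0x2F007 (P1/RW1/US1/PS0)
  lvl1: tbl 0x2F, slot 1 ⇒ 0x32087 (P1/RW1/US1/PS1)
  ✓ 0x3264E (huge @L1)  — 2 lookups
#1 VA=0x1400008B2 (w,kernel):
  lvl0: tbl 0x2B, slot 5 ⇒ 0x29006 (P0/RW1/US1/PS0)
  ✗ PAGE_NOT_PRESENT  [1 reads]

TLB: [["0x340200", "0x32"]]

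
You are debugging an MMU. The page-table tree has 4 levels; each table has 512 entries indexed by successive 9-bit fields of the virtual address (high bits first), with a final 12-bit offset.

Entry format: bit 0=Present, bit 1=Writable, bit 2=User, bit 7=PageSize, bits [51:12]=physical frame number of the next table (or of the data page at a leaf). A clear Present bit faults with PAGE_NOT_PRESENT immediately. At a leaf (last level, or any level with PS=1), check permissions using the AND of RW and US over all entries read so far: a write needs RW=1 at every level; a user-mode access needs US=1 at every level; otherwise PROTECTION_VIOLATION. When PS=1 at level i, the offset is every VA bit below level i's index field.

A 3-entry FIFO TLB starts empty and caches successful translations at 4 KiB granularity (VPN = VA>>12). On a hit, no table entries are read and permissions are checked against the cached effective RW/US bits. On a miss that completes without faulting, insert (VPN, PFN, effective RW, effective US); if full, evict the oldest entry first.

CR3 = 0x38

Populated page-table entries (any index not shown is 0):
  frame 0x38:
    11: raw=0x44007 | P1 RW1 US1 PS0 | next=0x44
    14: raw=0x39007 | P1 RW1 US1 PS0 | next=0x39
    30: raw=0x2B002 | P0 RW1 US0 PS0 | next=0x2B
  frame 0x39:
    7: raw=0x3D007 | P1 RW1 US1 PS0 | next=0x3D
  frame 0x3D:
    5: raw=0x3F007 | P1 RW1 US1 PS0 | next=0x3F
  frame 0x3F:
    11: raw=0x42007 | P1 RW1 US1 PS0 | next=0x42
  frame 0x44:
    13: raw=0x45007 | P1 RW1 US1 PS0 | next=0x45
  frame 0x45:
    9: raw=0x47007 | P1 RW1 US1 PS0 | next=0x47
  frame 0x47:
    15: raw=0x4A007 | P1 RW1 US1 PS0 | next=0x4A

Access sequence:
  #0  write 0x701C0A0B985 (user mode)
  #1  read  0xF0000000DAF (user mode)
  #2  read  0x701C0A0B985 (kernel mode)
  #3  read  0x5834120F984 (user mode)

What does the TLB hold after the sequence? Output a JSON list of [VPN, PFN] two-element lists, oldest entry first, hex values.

Walk each access:
#0 VA=0x701C0A0B985 (w,user):
  L0: frame=0x38 idx=14 entry=0x39007 [P=1 RW=1 US=1 PS=0]
  L1: frame=0x39 idx=7 entry=0x3D007 [P=1 RW=1 US=1 PS=0]
  L2: frame=0x3D idx=5 entry=0x3F007 [P=1 RW=1 US=1 PS=0]
  L3: frame=0x3F idx=11 entry=0x42007 [P=1 RW=1 US=1 PS=0]
  → PA=0x42985  (4 entries read)
#1 VA=0xF0000000DAF (r,user):
  L0: frame=0x38 idx=30 entry=0x2B002 [P=0 RW=1 US=0 PS=0]
  ⇒ fault: PAGE_NOT_PRESENT  — 1 lookups
#2 VA=0x701C0A0B985 (r,kernel):
  TLB hit vpn=0x701C0A0B → PA=0x42985
#3 VA=0x5834120F984 (r,user):
  L0: frame=0x38 idx=11 entry=0x44007 [P=1 RW=1 US=1 PS=0]
  L1: frame=0x44 idx=13 entry=0x45007 [P=1 RW=1 US=1 PS=0]
  L2: frame=0x45 idx=9 entry=0x47007 [P=1 RW=1 US=1 PS=0]
  L3: frame=0x47 idx=15 entry=0x4A007 [P=1 RW=1 US=1 PS=0]
  → PA=0x4A984  (4 entries read)

TLB: [["0x701C0A0B", "0x42"], ["0x5834120F", "0x4A"]]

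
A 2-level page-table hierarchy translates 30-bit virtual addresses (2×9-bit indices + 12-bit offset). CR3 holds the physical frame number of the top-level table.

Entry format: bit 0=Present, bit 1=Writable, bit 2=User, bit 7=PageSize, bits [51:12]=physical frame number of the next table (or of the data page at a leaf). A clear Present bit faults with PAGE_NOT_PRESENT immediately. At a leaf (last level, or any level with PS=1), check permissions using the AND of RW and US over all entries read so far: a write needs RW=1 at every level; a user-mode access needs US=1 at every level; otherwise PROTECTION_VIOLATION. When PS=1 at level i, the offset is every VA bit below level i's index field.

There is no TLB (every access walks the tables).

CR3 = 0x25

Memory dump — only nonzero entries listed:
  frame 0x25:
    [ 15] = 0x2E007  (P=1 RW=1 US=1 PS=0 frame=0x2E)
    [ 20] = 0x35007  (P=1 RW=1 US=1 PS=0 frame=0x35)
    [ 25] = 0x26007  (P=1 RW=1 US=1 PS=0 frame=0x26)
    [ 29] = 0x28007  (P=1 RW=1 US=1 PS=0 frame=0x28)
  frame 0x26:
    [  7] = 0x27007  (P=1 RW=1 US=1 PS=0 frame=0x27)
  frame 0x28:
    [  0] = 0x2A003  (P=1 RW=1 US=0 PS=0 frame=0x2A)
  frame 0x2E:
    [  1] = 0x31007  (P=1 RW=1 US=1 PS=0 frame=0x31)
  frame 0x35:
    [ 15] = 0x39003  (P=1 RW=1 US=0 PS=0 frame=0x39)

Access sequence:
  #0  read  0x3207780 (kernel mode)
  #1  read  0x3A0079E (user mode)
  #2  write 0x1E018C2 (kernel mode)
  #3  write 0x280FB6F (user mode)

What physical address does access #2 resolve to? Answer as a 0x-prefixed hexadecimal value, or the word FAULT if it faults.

Walk each access:
#0 VA=0x3207780 (r,kernel):
  lvl0: tbl 0x25, slot 25 ⇒ 0x26007 (P1/RW1/US1/PS0)
  lvl1: tbl 0x26, slot 7 ⇒ 0x27007 (P1/RW1/US1/PS0)
  ✓ 0x27780  — 2 lookups
#1 VA=0x3A0079E (r,user):
  lvl0: tbl 0x25, slot 29 ⇒ 0x28007 (P1/RW1/US1/PS0)
  lvl1: tbl 0x28, slot 0 ⇒ 0x2A003 (P1/RW1/US0/PS0)
  → PROTECTION_VIOLATION  (2 entries read)
#2 VA=0x1E018C2 (w,kernel):
  lvl0: tbl 0x25, slot 15 ⇒ 0x2E007 (P1/RW1/US1/PS0)
  lvl1: tbl 0x2E, slot 1 ⇒ 0x31007 (P1/RW1/US1/PS0)
  ✓ 0x318C2  — 2 lookups
#3 VA=0x280FB6F (w,user):
  lvl0: tbl 0x25, slot 20 ⇒ 0x35007 (P1/RW1/US1/PS0)
  lvl1: tbl 0x35, slot 15 ⇒ 0x39003 (P1/RW1/US0/PS0)
  → PROTECTION_VIOLATION  (2 entries read)

Access #2 PA: 0x318C2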